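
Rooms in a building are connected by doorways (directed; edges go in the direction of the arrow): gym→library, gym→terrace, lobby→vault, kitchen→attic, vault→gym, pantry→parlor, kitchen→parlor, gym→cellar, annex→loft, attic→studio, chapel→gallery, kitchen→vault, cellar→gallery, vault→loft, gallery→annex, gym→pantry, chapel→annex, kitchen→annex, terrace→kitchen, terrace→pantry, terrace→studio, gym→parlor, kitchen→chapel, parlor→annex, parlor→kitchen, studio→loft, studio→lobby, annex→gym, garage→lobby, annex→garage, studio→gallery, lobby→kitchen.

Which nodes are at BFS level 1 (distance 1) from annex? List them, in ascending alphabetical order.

garage, gym, loft

Level 0: annex
Level 1: garage, gym, loft
Level 2: cellar, library, lobby, pantry, parlor, terrace
Level 3: gallery, kitchen, studio, vault
Level 4: attic, chapel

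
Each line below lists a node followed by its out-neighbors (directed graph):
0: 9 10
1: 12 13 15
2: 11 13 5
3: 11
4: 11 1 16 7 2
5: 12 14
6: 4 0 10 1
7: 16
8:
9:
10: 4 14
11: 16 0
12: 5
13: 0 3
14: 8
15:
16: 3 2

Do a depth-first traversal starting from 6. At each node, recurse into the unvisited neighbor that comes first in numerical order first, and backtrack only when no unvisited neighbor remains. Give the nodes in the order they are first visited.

6 0 9 10 4 1 12 5 14 8 13 3 11 16 2 15 7

Visit 6
6 → 0
0 → 9
0 → 10
10 → 4
4 → 1
1 → 12
12 → 5
5 → 14
14 → 8
1 → 13
13 → 3
3 → 11
11 → 16
16 → 2
1 → 15
4 → 7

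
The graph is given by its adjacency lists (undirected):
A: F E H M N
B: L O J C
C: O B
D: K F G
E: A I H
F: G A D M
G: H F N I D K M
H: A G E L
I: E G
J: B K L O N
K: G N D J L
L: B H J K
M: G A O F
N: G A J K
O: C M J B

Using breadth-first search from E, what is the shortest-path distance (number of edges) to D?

3

Level 0: E
Level 1: A, H, I
Level 2: F, G, L, M, N
Level 3: B, D, J, K, O
Level 4: C
D first appears at level 3.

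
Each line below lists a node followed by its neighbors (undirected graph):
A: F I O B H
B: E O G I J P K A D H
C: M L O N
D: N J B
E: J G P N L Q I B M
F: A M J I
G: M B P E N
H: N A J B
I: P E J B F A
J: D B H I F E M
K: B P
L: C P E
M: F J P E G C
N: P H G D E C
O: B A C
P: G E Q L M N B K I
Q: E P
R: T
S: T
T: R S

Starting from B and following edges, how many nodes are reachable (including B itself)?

17

BFS from B visits: B, E, O, G, I, J, P, K, A, D, H, N, L, Q, M, C, F
Reachable nodes: 17 of 20 total.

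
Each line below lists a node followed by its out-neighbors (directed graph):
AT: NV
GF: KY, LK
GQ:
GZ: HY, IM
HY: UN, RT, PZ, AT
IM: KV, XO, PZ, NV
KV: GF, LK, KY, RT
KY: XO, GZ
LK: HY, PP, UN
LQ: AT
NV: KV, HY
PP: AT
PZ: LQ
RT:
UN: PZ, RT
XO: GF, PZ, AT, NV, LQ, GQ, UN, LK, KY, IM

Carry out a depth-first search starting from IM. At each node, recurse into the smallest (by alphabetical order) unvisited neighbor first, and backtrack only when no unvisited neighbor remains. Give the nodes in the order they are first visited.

IM, KV, GF, KY, GZ, HY, AT, NV, PZ, LQ, RT, UN, XO, GQ, LK, PP

Visit IM
IM → KV
KV → GF
GF → KY
KY → GZ
GZ → HY
HY → AT
AT → NV
HY → PZ
PZ → LQ
HY → RT
HY → UN
KY → XO
XO → GQ
XO → LK
LK → PP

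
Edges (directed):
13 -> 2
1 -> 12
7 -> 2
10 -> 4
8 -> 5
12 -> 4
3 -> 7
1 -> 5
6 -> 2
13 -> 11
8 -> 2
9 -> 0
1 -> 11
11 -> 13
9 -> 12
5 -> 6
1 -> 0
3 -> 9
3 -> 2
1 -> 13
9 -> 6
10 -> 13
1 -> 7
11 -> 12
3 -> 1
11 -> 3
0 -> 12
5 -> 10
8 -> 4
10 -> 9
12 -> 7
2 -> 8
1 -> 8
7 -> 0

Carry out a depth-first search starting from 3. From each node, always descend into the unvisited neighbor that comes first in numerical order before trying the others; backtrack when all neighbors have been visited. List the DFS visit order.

Visit 3
3 → 1
1 → 0
0 → 12
12 → 4
12 → 7
7 → 2
2 → 8
8 → 5
5 → 6
5 → 10
10 → 9
10 → 13
13 → 11

3 → 1 → 0 → 12 → 4 → 7 → 2 → 8 → 5 → 6 → 10 → 9 → 13 → 11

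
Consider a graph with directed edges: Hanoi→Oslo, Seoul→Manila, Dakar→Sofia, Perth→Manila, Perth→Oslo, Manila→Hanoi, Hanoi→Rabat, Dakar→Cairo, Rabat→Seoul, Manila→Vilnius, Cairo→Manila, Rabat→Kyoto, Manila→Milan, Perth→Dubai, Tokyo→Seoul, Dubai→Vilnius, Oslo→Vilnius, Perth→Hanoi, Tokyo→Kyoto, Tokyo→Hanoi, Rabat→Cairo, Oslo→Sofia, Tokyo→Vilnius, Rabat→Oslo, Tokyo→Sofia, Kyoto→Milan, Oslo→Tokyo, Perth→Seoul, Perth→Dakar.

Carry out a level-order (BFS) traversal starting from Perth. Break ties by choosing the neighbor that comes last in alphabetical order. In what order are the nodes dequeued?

Perth Seoul Oslo Manila Hanoi Dubai Dakar Vilnius Tokyo Sofia Milan Rabat Cairo Kyoto

Visit Perth; enqueue Seoul, Oslo, Manila, Hanoi, Dubai, Dakar → queue [Seoul, Oslo, Manila, Hanoi, Dubai, Dakar]
Visit Seoul → queue [Oslo, Manila, Hanoi, Dubai, Dakar]
Visit Oslo; enqueue Vilnius, Tokyo, Sofia → queue [Manila, Hanoi, Dubai, Dakar, Vilnius, Tokyo, Sofia]
Visit Manila; enqueue Milan → queue [Hanoi, Dubai, Dakar, Vilnius, Tokyo, Sofia, Milan]
Visit Hanoi; enqueue Rabat → queue [Dubai, Dakar, Vilnius, Tokyo, Sofia, Milan, Rabat]
Visit Dubai → queue [Dakar, Vilnius, Tokyo, Sofia, Milan, Rabat]
Visit Dakar; enqueue Cairo → queue [Vilnius, Tokyo, Sofia, Milan, Rabat, Cairo]
Visit Vilnius → queue [Tokyo, Sofia, Milan, Rabat, Cairo]
Visit Tokyo; enqueue Kyoto → queue [Sofia, Milan, Rabat, Cairo, Kyoto]
Visit Sofia → queue [Milan, Rabat, Cairo, Kyoto]
Visit Milan → queue [Rabat, Cairo, Kyoto]
Visit Rabat → queue [Cairo, Kyoto]
Visit Cairo → queue [Kyoto]
Visit Kyoto → queue []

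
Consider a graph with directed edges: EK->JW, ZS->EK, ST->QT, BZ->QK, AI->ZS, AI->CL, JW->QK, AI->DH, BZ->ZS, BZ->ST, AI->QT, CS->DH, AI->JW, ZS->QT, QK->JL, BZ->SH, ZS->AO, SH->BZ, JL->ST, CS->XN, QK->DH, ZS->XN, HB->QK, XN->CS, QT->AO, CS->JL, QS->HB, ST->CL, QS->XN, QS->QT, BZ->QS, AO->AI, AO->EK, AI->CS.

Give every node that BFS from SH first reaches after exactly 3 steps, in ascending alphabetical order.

AO, CL, DH, EK, HB, JL, QT, XN

Level 0: SH
Level 1: BZ
Level 2: QK, QS, ST, ZS
Level 3: AO, CL, DH, EK, HB, JL, QT, XN
Level 4: AI, CS, JW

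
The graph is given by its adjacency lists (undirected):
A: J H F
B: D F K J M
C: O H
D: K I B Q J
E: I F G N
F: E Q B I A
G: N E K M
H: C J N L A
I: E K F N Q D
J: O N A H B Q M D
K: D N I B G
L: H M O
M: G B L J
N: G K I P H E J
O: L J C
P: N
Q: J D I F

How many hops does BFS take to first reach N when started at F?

2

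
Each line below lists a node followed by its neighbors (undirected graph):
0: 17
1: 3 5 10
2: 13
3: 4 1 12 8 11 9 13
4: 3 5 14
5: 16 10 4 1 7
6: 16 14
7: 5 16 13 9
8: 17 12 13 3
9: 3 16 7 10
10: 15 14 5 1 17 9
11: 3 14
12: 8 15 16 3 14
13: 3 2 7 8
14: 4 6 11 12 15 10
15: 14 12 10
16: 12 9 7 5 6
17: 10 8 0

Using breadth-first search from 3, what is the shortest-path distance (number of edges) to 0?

3

Level 0: 3
Level 1: 1, 4, 8, 9, 11, 12, 13
Level 2: 2, 5, 7, 10, 14, 15, 16, 17
Level 3: 0, 6
0 first appears at level 3.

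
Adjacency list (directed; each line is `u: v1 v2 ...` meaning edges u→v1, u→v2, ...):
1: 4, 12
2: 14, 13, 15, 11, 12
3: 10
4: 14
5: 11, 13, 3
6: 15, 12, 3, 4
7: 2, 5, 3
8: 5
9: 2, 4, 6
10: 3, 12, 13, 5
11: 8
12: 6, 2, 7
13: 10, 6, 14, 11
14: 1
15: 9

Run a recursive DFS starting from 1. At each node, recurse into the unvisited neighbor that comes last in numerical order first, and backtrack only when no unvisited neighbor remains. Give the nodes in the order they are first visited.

1 → 12 → 7 → 5 → 13 → 14 → 11 → 8 → 10 → 3 → 6 → 15 → 9 → 4 → 2

Visit 1
1 → 12
12 → 7
7 → 5
5 → 13
13 → 14
13 → 11
11 → 8
13 → 10
10 → 3
13 → 6
6 → 15
15 → 9
9 → 4
9 → 2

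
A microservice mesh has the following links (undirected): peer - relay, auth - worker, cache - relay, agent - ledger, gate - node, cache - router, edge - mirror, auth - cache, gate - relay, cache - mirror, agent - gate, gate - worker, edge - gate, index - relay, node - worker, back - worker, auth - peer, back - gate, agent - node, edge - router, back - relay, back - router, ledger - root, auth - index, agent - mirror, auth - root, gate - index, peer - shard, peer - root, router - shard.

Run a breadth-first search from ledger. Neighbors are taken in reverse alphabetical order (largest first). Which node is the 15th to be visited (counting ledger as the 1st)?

Visit ledger; enqueue root, agent → queue [root, agent]
Visit root; enqueue peer, auth → queue [agent, peer, auth]
Visit agent; enqueue node, mirror, gate → queue [peer, auth, node, mirror, gate]
Visit peer; enqueue shard, relay → queue [auth, node, mirror, gate, shard, relay]
Visit auth; enqueue worker, index, cache → queue [node, mirror, gate, shard, relay, worker, index, cache]
Visit node → queue [mirror, gate, shard, relay, worker, index, cache]
Visit mirror; enqueue edge → queue [gate, shard, relay, worker, index, cache, edge]
Visit gate; enqueue back → queue [shard, relay, worker, index, cache, edge, back]
Visit shard; enqueue router → queue [relay, worker, index, cache, edge, back, router]
Visit relay → queue [worker, index, cache, edge, back, router]
Visit worker → queue [index, cache, edge, back, router]
Visit index → queue [cache, edge, back, router]
Visit cache → queue [edge, back, router]
Visit edge → queue [back, router]
Visit back → queue [router]
Visit router → queue []

Visit order: ledger, root, agent, peer, auth, node, mirror, gate, shard, relay, worker, index, cache, edge, back, router

back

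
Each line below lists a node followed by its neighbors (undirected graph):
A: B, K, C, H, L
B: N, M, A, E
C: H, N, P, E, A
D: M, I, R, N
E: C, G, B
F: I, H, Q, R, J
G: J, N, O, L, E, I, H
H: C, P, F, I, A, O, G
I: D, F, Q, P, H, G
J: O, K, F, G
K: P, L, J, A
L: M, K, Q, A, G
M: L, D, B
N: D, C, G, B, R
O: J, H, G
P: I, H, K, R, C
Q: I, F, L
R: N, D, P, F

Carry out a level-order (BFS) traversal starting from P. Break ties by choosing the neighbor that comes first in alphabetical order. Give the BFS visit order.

Visit P; enqueue C, H, I, K, R → queue [C, H, I, K, R]
Visit C; enqueue A, E, N → queue [H, I, K, R, A, E, N]
Visit H; enqueue F, G, O → queue [I, K, R, A, E, N, F, G, O]
Visit I; enqueue D, Q → queue [K, R, A, E, N, F, G, O, D, Q]
Visit K; enqueue J, L → queue [R, A, E, N, F, G, O, D, Q, J, L]
Visit R → queue [A, E, N, F, G, O, D, Q, J, L]
Visit A; enqueue B → queue [E, N, F, G, O, D, Q, J, L, B]
Visit E → queue [N, F, G, O, D, Q, J, L, B]
Visit N → queue [F, G, O, D, Q, J, L, B]
Visit F → queue [G, O, D, Q, J, L, B]
Visit G → queue [O, D, Q, J, L, B]
Visit O → queue [D, Q, J, L, B]
Visit D; enqueue M → queue [Q, J, L, B, M]
Visit Q → queue [J, L, B, M]
Visit J → queue [L, B, M]
Visit L → queue [B, M]
Visit B → queue [M]
Visit M → queue []

P, C, H, I, K, R, A, E, N, F, G, O, D, Q, J, L, B, M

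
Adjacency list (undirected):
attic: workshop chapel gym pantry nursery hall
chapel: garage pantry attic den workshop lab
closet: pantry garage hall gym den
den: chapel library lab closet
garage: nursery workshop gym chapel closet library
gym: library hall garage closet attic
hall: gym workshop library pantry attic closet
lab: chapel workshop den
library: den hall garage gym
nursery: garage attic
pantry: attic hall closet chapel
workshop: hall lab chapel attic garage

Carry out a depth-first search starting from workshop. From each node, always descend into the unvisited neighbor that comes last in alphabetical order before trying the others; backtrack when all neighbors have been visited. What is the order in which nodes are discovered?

Visit workshop
workshop → lab
lab → den
den → library
library → hall
hall → pantry
pantry → closet
closet → gym
gym → garage
garage → nursery
nursery → attic
attic → chapel

workshop, lab, den, library, hall, pantry, closet, gym, garage, nursery, attic, chapel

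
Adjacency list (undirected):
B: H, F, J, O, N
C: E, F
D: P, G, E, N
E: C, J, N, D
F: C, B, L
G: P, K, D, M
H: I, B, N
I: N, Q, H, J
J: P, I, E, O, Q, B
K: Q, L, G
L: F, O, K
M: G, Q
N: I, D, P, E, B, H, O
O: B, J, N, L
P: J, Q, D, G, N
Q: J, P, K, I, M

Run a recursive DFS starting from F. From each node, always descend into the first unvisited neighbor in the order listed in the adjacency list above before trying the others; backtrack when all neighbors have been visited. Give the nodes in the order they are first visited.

Visit F
F → C
C → E
E → J
J → P
P → Q
Q → K
K → L
L → O
O → B
B → H
H → I
I → N
N → D
D → G
G → M

F -> C -> E -> J -> P -> Q -> K -> L -> O -> B -> H -> I -> N -> D -> G -> M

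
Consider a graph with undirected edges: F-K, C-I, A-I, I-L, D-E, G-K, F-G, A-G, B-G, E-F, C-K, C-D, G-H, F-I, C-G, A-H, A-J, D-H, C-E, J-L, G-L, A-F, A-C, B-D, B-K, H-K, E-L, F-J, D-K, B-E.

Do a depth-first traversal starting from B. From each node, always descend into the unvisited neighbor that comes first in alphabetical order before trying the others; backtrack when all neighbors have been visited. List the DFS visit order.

B -> D -> C -> A -> F -> E -> L -> G -> H -> K -> I -> J

Visit B
B → D
D → C
C → A
A → F
F → E
E → L
L → G
G → H
H → K
L → I
L → J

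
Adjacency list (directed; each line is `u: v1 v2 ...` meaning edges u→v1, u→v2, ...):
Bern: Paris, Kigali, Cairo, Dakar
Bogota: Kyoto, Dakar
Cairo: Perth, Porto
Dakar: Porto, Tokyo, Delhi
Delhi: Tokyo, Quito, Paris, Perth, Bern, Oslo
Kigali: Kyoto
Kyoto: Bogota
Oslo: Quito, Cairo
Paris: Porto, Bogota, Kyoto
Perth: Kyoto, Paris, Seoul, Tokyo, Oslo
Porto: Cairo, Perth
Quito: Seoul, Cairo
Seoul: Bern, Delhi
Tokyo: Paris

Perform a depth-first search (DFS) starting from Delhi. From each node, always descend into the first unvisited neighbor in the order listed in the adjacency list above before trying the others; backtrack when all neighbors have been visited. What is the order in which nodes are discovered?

Delhi, Tokyo, Paris, Porto, Cairo, Perth, Kyoto, Bogota, Dakar, Seoul, Bern, Kigali, Oslo, Quito

Visit Delhi
Delhi → Tokyo
Tokyo → Paris
Paris → Porto
Porto → Cairo
Cairo → Perth
Perth → Kyoto
Kyoto → Bogota
Bogota → Dakar
Perth → Seoul
Seoul → Bern
Bern → Kigali
Perth → Oslo
Oslo → Quito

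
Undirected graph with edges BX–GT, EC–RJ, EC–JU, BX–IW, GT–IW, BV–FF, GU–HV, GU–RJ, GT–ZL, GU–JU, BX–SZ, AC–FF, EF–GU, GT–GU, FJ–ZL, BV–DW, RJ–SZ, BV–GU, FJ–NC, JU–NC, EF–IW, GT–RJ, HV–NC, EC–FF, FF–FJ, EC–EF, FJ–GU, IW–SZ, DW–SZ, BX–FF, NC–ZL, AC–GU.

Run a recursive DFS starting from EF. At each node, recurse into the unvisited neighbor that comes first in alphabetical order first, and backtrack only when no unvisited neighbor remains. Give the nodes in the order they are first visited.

EF, EC, FF, AC, GU, BV, DW, SZ, BX, GT, IW, RJ, ZL, FJ, NC, HV, JU

Visit EF
EF → EC
EC → FF
FF → AC
AC → GU
GU → BV
BV → DW
DW → SZ
SZ → BX
BX → GT
GT → IW
GT → RJ
GT → ZL
ZL → FJ
FJ → NC
NC → HV
NC → JU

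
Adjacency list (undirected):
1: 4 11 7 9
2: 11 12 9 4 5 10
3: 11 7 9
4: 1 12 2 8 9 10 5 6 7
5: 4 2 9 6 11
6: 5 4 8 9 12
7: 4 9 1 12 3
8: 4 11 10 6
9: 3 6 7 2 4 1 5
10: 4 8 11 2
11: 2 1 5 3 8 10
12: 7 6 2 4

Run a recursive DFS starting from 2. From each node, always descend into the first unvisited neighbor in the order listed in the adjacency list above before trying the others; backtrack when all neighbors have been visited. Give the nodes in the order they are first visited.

2 → 11 → 1 → 4 → 12 → 7 → 9 → 3 → 6 → 5 → 8 → 10

Visit 2
2 → 11
11 → 1
1 → 4
4 → 12
12 → 7
7 → 9
9 → 3
9 → 6
6 → 5
6 → 8
8 → 10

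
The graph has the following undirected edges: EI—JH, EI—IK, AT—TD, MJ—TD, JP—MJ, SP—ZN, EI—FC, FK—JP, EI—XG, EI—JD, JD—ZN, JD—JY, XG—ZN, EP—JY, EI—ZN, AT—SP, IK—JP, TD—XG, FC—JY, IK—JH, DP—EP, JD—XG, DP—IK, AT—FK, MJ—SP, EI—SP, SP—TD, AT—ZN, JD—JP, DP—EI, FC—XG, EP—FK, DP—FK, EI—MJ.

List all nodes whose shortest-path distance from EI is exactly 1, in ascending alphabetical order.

Level 0: EI
Level 1: DP, FC, IK, JD, JH, MJ, SP, XG, ZN
Level 2: AT, EP, FK, JP, JY, TD

DP, FC, IK, JD, JH, MJ, SP, XG, ZN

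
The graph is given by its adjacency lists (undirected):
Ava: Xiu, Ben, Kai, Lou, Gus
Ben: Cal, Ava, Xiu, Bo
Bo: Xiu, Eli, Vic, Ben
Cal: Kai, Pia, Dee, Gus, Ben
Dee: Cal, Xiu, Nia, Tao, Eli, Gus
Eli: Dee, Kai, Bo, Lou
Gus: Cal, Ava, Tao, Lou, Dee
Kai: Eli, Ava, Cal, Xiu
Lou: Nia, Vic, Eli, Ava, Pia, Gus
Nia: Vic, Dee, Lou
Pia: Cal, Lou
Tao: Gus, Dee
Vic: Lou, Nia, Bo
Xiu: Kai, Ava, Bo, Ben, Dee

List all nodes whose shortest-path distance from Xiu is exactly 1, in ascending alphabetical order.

Level 0: Xiu
Level 1: Ava, Ben, Bo, Dee, Kai
Level 2: Cal, Eli, Gus, Lou, Nia, Tao, Vic
Level 3: Pia

Ava, Ben, Bo, Dee, Kai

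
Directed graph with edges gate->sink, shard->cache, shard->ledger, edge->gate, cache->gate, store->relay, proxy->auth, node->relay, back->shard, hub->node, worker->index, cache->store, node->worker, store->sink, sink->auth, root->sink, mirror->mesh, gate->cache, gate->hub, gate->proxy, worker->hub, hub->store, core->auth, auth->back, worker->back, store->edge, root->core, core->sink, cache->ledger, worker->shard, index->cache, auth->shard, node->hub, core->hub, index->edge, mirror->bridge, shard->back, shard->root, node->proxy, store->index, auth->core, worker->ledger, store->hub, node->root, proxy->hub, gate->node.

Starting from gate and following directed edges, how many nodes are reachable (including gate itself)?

17

BFS from gate visits: gate, cache, hub, node, proxy, sink, ledger, store, relay, root, worker, auth, edge, index, core, back, shard
Reachable nodes: 17 of 20 total.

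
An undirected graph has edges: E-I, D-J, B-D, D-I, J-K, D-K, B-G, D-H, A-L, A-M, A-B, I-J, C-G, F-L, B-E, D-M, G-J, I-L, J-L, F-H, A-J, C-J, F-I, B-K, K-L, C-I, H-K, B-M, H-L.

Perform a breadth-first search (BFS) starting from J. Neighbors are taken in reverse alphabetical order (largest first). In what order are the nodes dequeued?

J -> L -> K -> I -> G -> D -> C -> A -> H -> F -> B -> E -> M

Visit J; enqueue L, K, I, G, D, C, A → queue [L, K, I, G, D, C, A]
Visit L; enqueue H, F → queue [K, I, G, D, C, A, H, F]
Visit K; enqueue B → queue [I, G, D, C, A, H, F, B]
Visit I; enqueue E → queue [G, D, C, A, H, F, B, E]
Visit G → queue [D, C, A, H, F, B, E]
Visit D; enqueue M → queue [C, A, H, F, B, E, M]
Visit C → queue [A, H, F, B, E, M]
Visit A → queue [H, F, B, E, M]
Visit H → queue [F, B, E, M]
Visit F → queue [B, E, M]
Visit B → queue [E, M]
Visit E → queue [M]
Visit M → queue []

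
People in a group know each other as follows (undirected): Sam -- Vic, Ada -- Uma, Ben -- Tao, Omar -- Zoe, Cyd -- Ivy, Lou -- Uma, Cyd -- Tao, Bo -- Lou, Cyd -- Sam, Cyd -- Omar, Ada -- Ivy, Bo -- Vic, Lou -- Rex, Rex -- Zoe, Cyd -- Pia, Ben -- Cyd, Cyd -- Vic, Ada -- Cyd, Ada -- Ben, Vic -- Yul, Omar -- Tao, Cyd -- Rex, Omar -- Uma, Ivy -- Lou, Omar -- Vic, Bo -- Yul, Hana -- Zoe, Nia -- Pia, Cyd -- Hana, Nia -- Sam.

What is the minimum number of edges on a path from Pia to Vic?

Level 0: Pia
Level 1: Cyd, Nia
Level 2: Ada, Ben, Hana, Ivy, Omar, Rex, Sam, Tao, Vic
Level 3: Bo, Lou, Uma, Yul, Zoe
Vic first appears at level 2.

2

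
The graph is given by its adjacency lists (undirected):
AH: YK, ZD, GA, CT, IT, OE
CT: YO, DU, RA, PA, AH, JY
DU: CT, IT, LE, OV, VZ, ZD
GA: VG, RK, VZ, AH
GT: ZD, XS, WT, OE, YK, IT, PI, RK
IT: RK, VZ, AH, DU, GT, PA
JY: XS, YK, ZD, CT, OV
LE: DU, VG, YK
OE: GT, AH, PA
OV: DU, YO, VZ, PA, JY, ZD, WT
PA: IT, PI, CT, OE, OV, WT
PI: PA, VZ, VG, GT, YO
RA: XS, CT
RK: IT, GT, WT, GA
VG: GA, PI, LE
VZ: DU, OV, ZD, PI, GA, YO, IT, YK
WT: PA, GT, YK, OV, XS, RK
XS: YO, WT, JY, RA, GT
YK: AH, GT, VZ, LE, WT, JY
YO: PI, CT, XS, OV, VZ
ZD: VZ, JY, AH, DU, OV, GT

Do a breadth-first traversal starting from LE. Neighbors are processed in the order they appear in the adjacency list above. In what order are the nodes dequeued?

Visit LE; enqueue DU, VG, YK → queue [DU, VG, YK]
Visit DU; enqueue CT, IT, OV, VZ, ZD → queue [VG, YK, CT, IT, OV, VZ, ZD]
Visit VG; enqueue GA, PI → queue [YK, CT, IT, OV, VZ, ZD, GA, PI]
Visit YK; enqueue AH, GT, WT, JY → queue [CT, IT, OV, VZ, ZD, GA, PI, AH, GT, WT, JY]
Visit CT; enqueue YO, RA, PA → queue [IT, OV, VZ, ZD, GA, PI, AH, GT, WT, JY, YO, RA, PA]
Visit IT; enqueue RK → queue [OV, VZ, ZD, GA, PI, AH, GT, WT, JY, YO, RA, PA, RK]
Visit OV → queue [VZ, ZD, GA, PI, AH, GT, WT, JY, YO, RA, PA, RK]
Visit VZ → queue [ZD, GA, PI, AH, GT, WT, JY, YO, RA, PA, RK]
Visit ZD → queue [GA, PI, AH, GT, WT, JY, YO, RA, PA, RK]
Visit GA → queue [PI, AH, GT, WT, JY, YO, RA, PA, RK]
Visit PI → queue [AH, GT, WT, JY, YO, RA, PA, RK]
Visit AH; enqueue OE → queue [GT, WT, JY, YO, RA, PA, RK, OE]
Visit GT; enqueue XS → queue [WT, JY, YO, RA, PA, RK, OE, XS]
Visit WT → queue [JY, YO, RA, PA, RK, OE, XS]
Visit JY → queue [YO, RA, PA, RK, OE, XS]
Visit YO → queue [RA, PA, RK, OE, XS]
Visit RA → queue [PA, RK, OE, XS]
Visit PA → queue [RK, OE, XS]
Visit RK → queue [OE, XS]
Visit OE → queue [XS]
Visit XS → queue []

LE, DU, VG, YK, CT, IT, OV, VZ, ZD, GA, PI, AH, GT, WT, JY, YO, RA, PA, RK, OE, XS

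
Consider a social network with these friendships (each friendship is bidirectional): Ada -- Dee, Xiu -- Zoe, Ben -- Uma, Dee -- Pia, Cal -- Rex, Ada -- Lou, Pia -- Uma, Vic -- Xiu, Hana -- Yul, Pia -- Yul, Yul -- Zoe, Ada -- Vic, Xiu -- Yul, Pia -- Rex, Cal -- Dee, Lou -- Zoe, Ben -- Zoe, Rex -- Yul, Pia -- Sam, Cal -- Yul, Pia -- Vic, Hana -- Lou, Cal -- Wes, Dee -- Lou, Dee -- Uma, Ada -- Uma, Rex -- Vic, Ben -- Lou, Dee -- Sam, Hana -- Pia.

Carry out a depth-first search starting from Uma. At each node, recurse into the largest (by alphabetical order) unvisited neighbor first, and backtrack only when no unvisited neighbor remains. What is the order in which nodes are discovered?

Uma -> Pia -> Yul -> Zoe -> Xiu -> Vic -> Rex -> Cal -> Wes -> Dee -> Sam -> Lou -> Hana -> Ben -> Ada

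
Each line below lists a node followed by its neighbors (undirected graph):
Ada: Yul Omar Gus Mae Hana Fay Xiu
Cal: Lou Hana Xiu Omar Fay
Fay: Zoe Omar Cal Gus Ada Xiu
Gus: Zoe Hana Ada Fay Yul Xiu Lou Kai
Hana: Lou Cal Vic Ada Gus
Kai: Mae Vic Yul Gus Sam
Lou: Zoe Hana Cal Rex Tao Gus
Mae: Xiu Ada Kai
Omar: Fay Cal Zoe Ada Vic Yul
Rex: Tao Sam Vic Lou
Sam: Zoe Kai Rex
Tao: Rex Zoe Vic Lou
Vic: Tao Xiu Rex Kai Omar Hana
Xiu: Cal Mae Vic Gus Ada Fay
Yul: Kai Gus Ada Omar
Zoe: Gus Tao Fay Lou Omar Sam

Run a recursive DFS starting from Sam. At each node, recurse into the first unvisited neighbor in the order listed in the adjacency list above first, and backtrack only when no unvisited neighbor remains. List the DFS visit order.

Visit Sam
Sam → Zoe
Zoe → Gus
Gus → Hana
Hana → Lou
Lou → Cal
Cal → Xiu
Xiu → Mae
Mae → Ada
Ada → Yul
Yul → Kai
Kai → Vic
Vic → Tao
Tao → Rex
Vic → Omar
Omar → Fay

Sam Zoe Gus Hana Lou Cal Xiu Mae Ada Yul Kai Vic Tao Rex Omar Fay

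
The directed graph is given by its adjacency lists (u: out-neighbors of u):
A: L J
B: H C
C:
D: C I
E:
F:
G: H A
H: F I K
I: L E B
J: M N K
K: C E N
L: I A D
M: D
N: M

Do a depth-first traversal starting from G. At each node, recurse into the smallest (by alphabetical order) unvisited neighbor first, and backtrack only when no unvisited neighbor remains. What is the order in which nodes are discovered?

G A J K C E N M D I B H F L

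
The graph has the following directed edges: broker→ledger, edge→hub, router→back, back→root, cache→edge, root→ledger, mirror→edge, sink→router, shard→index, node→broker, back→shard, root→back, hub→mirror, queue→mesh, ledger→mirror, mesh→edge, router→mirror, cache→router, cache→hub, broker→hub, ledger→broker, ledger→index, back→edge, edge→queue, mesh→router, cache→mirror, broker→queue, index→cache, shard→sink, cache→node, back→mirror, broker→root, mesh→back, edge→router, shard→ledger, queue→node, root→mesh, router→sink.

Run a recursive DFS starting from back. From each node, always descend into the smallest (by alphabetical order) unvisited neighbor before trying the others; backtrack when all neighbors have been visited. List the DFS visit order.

back -> edge -> hub -> mirror -> queue -> mesh -> router -> sink -> node -> broker -> ledger -> index -> cache -> root -> shard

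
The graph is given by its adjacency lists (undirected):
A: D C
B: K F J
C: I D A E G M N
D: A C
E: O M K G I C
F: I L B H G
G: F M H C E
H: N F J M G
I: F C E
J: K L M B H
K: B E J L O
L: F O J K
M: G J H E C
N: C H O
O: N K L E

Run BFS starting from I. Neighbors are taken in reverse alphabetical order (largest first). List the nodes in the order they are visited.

I → F → E → C → L → H → G → B → O → M → K → N → D → A → J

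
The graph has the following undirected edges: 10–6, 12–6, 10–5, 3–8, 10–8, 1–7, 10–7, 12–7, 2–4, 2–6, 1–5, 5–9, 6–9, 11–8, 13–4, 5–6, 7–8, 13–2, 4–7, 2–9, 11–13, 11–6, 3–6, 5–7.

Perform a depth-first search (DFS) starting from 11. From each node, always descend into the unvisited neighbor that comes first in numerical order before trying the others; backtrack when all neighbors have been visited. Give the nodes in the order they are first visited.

11 -> 6 -> 2 -> 4 -> 7 -> 1 -> 5 -> 9 -> 10 -> 8 -> 3 -> 12 -> 13

Visit 11
11 → 6
6 → 2
2 → 4
4 → 7
7 → 1
1 → 5
5 → 9
5 → 10
10 → 8
8 → 3
7 → 12
4 → 13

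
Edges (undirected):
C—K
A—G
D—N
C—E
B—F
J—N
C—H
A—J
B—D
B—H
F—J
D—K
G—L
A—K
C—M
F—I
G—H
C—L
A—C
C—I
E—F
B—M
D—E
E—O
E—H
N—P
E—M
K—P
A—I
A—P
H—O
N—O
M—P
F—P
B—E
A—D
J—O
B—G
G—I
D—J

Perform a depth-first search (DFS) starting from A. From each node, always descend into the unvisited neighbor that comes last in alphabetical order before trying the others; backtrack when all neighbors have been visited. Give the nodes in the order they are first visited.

A → P → N → O → J → F → I → G → L → C → M → E → H → B → D → K

Visit A
A → P
P → N
N → O
O → J
J → F
F → I
I → G
G → L
L → C
C → M
M → E
E → H
H → B
B → D
D → K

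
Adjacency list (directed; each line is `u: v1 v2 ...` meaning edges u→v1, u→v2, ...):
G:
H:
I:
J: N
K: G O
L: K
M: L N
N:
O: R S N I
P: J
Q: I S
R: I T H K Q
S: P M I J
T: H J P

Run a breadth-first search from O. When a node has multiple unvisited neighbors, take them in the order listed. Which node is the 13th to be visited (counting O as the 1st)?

G

Visit O; enqueue R, S, N, I → queue [R, S, N, I]
Visit R; enqueue T, H, K, Q → queue [S, N, I, T, H, K, Q]
Visit S; enqueue P, M, J → queue [N, I, T, H, K, Q, P, M, J]
Visit N → queue [I, T, H, K, Q, P, M, J]
Visit I → queue [T, H, K, Q, P, M, J]
Visit T → queue [H, K, Q, P, M, J]
Visit H → queue [K, Q, P, M, J]
Visit K; enqueue G → queue [Q, P, M, J, G]
Visit Q → queue [P, M, J, G]
Visit P → queue [M, J, G]
Visit M; enqueue L → queue [J, G, L]
Visit J → queue [G, L]
Visit G → queue [L]
Visit L → queue []

Visit order: O, R, S, N, I, T, H, K, Q, P, M, J, G, L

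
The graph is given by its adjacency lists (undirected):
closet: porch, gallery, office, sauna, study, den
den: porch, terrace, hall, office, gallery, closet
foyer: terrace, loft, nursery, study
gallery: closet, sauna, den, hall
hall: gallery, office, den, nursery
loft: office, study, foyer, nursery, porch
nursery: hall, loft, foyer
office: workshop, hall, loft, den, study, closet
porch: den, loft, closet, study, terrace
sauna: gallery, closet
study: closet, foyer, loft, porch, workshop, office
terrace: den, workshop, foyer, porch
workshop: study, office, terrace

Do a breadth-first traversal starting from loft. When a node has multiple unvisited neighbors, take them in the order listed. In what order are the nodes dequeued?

Visit loft; enqueue office, study, foyer, nursery, porch → queue [office, study, foyer, nursery, porch]
Visit office; enqueue workshop, hall, den, closet → queue [study, foyer, nursery, porch, workshop, hall, den, closet]
Visit study → queue [foyer, nursery, porch, workshop, hall, den, closet]
Visit foyer; enqueue terrace → queue [nursery, porch, workshop, hall, den, closet, terrace]
Visit nursery → queue [porch, workshop, hall, den, closet, terrace]
Visit porch → queue [workshop, hall, den, closet, terrace]
Visit workshop → queue [hall, den, closet, terrace]
Visit hall; enqueue gallery → queue [den, closet, terrace, gallery]
Visit den → queue [closet, terrace, gallery]
Visit closet; enqueue sauna → queue [terrace, gallery, sauna]
Visit terrace → queue [gallery, sauna]
Visit gallery → queue [sauna]
Visit sauna → queue []

loft office study foyer nursery porch workshop hall den closet terrace gallery sauna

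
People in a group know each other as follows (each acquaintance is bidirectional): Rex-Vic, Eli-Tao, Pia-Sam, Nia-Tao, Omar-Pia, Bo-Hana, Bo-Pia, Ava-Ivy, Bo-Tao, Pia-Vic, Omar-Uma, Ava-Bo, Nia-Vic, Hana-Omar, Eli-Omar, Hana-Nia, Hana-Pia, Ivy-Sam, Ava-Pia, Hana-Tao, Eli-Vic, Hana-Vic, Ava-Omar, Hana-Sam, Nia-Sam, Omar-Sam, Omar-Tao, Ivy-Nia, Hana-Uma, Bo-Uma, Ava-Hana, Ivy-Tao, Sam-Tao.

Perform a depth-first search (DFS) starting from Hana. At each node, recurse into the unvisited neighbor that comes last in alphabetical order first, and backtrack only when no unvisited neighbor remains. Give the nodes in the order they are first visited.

Visit Hana
Hana → Vic
Vic → Rex
Vic → Pia
Pia → Sam
Sam → Tao
Tao → Omar
Omar → Uma
Uma → Bo
Bo → Ava
Ava → Ivy
Ivy → Nia
Omar → Eli

Hana, Vic, Rex, Pia, Sam, Tao, Omar, Uma, Bo, Ava, Ivy, Nia, Eli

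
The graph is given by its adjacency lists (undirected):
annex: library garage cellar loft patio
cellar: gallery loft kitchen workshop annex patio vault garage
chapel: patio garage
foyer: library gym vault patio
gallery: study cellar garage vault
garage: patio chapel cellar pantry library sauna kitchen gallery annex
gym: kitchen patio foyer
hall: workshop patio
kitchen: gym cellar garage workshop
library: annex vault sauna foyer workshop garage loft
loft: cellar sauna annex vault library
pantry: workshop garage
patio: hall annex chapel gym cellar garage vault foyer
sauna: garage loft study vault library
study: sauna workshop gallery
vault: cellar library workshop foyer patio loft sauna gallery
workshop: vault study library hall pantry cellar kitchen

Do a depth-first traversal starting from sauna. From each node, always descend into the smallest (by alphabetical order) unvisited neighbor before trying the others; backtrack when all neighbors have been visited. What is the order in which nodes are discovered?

sauna, garage, annex, cellar, gallery, study, workshop, hall, patio, chapel, foyer, gym, kitchen, library, loft, vault, pantry

Visit sauna
sauna → garage
garage → annex
annex → cellar
cellar → gallery
gallery → study
study → workshop
workshop → hall
hall → patio
patio → chapel
patio → foyer
foyer → gym
gym → kitchen
foyer → library
library → loft
loft → vault
workshop → pantry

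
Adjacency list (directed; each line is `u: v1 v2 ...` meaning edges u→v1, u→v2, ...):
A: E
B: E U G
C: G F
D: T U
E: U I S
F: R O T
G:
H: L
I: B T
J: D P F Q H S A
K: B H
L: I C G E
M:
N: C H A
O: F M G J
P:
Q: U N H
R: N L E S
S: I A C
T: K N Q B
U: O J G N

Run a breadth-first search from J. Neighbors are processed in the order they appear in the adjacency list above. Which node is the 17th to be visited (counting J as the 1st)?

E

Visit J; enqueue D, P, F, Q, H, S, A → queue [D, P, F, Q, H, S, A]
Visit D; enqueue T, U → queue [P, F, Q, H, S, A, T, U]
Visit P → queue [F, Q, H, S, A, T, U]
Visit F; enqueue R, O → queue [Q, H, S, A, T, U, R, O]
Visit Q; enqueue N → queue [H, S, A, T, U, R, O, N]
Visit H; enqueue L → queue [S, A, T, U, R, O, N, L]
Visit S; enqueue I, C → queue [A, T, U, R, O, N, L, I, C]
Visit A; enqueue E → queue [T, U, R, O, N, L, I, C, E]
Visit T; enqueue K, B → queue [U, R, O, N, L, I, C, E, K, B]
Visit U; enqueue G → queue [R, O, N, L, I, C, E, K, B, G]
Visit R → queue [O, N, L, I, C, E, K, B, G]
Visit O; enqueue M → queue [N, L, I, C, E, K, B, G, M]
Visit N → queue [L, I, C, E, K, B, G, M]
Visit L → queue [I, C, E, K, B, G, M]
Visit I → queue [C, E, K, B, G, M]
Visit C → queue [E, K, B, G, M]
Visit E → queue [K, B, G, M]
Visit K → queue [B, G, M]
Visit B → queue [G, M]
Visit G → queue [M]
Visit M → queue []

Visit order: J, D, P, F, Q, H, S, A, T, U, R, O, N, L, I, C, E, K, B, G, M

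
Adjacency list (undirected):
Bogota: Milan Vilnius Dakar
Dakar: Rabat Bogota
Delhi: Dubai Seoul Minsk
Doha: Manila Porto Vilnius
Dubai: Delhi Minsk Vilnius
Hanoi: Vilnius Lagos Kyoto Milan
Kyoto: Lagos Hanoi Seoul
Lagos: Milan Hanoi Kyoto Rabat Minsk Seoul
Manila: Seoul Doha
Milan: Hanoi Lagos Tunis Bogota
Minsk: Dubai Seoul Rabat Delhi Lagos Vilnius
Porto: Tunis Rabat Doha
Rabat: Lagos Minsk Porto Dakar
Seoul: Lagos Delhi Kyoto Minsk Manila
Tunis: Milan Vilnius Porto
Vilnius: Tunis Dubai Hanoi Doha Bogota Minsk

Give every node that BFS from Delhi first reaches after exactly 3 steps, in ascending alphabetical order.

Bogota, Dakar, Doha, Hanoi, Milan, Porto, Tunis

Level 0: Delhi
Level 1: Dubai, Minsk, Seoul
Level 2: Kyoto, Lagos, Manila, Rabat, Vilnius
Level 3: Bogota, Dakar, Doha, Hanoi, Milan, Porto, Tunis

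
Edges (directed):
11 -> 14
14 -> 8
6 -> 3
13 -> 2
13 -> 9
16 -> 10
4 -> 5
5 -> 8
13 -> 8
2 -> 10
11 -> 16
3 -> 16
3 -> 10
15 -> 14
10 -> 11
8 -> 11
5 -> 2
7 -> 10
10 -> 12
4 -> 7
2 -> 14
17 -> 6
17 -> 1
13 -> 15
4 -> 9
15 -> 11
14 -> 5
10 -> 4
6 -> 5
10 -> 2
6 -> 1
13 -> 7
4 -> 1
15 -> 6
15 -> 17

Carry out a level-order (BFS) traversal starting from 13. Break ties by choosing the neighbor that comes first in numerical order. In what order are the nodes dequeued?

13, 2, 7, 8, 9, 15, 10, 14, 11, 6, 17, 4, 12, 5, 16, 1, 3

Visit 13; enqueue 2, 7, 8, 9, 15 → queue [2, 7, 8, 9, 15]
Visit 2; enqueue 10, 14 → queue [7, 8, 9, 15, 10, 14]
Visit 7 → queue [8, 9, 15, 10, 14]
Visit 8; enqueue 11 → queue [9, 15, 10, 14, 11]
Visit 9 → queue [15, 10, 14, 11]
Visit 15; enqueue 6, 17 → queue [10, 14, 11, 6, 17]
Visit 10; enqueue 4, 12 → queue [14, 11, 6, 17, 4, 12]
Visit 14; enqueue 5 → queue [11, 6, 17, 4, 12, 5]
Visit 11; enqueue 16 → queue [6, 17, 4, 12, 5, 16]
Visit 6; enqueue 1, 3 → queue [17, 4, 12, 5, 16, 1, 3]
Visit 17 → queue [4, 12, 5, 16, 1, 3]
Visit 4 → queue [12, 5, 16, 1, 3]
Visit 12 → queue [5, 16, 1, 3]
Visit 5 → queue [16, 1, 3]
Visit 16 → queue [1, 3]
Visit 1 → queue [3]
Visit 3 → queue []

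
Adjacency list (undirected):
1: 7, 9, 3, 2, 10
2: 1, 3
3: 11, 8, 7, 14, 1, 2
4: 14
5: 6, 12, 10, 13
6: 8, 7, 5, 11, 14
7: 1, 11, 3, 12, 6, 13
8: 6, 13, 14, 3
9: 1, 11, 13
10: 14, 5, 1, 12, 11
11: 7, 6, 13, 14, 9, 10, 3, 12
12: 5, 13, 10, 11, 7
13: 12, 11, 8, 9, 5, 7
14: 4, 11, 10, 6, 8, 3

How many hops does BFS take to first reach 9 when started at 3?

Level 0: 3
Level 1: 1, 2, 7, 8, 11, 14
Level 2: 4, 6, 9, 10, 12, 13
Level 3: 5
9 first appears at level 2.

2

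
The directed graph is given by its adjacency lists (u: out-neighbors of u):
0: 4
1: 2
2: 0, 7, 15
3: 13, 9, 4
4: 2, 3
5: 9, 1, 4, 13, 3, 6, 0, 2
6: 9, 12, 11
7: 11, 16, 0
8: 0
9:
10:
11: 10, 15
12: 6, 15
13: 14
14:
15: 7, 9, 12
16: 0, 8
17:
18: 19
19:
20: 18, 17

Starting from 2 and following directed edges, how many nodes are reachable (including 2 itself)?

15

BFS from 2 visits: 2, 0, 7, 15, 4, 11, 16, 9, 12, 3, 10, 8, 6, 13, 14
Reachable nodes: 15 of 21 total.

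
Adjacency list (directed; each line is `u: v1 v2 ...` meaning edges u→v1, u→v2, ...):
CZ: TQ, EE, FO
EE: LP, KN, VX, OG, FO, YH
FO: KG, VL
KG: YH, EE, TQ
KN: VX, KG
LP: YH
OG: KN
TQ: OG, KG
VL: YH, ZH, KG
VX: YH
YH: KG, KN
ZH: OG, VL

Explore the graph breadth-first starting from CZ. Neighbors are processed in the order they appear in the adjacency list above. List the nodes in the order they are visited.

Visit CZ; enqueue TQ, EE, FO → queue [TQ, EE, FO]
Visit TQ; enqueue OG, KG → queue [EE, FO, OG, KG]
Visit EE; enqueue LP, KN, VX, YH → queue [FO, OG, KG, LP, KN, VX, YH]
Visit FO; enqueue VL → queue [OG, KG, LP, KN, VX, YH, VL]
Visit OG → queue [KG, LP, KN, VX, YH, VL]
Visit KG → queue [LP, KN, VX, YH, VL]
Visit LP → queue [KN, VX, YH, VL]
Visit KN → queue [VX, YH, VL]
Visit VX → queue [YH, VL]
Visit YH → queue [VL]
Visit VL; enqueue ZH → queue [ZH]
Visit ZH → queue []

CZ, TQ, EE, FO, OG, KG, LP, KN, VX, YH, VL, ZH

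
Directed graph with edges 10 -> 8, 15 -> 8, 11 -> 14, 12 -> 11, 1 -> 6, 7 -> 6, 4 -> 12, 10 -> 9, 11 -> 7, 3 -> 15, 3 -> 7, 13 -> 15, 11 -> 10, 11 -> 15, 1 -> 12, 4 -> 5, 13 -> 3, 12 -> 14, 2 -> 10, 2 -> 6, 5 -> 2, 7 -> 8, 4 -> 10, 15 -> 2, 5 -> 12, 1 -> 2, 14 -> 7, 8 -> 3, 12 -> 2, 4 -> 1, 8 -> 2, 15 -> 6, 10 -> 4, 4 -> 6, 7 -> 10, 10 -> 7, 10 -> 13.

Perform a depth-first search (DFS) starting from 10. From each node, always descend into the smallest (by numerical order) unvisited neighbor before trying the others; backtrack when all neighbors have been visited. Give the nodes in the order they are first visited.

Visit 10
10 → 4
4 → 1
1 → 2
2 → 6
1 → 12
12 → 11
11 → 7
7 → 8
8 → 3
3 → 15
11 → 14
4 → 5
10 → 9
10 → 13

10, 4, 1, 2, 6, 12, 11, 7, 8, 3, 15, 14, 5, 9, 13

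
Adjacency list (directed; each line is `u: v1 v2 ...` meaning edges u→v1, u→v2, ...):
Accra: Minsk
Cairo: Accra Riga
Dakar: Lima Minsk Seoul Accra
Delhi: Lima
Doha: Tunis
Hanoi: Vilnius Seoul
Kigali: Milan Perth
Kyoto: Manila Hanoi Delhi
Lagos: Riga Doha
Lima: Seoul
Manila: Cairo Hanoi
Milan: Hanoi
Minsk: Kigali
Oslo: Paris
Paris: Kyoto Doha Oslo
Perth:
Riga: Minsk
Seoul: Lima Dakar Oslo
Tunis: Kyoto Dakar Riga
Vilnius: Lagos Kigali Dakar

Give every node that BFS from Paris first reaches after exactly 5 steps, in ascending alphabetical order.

Milan, Perth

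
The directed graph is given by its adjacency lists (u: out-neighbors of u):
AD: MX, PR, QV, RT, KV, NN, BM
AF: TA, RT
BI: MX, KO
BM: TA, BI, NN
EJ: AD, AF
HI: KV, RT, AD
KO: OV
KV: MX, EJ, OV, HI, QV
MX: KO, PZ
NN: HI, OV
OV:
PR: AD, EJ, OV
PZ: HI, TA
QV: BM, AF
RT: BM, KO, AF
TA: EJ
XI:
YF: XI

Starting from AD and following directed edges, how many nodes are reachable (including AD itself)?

BFS from AD visits: AD, MX, PR, QV, RT, KV, NN, BM, KO, PZ, EJ, OV, AF, HI, TA, BI
Reachable nodes: 16 of 18 total.

16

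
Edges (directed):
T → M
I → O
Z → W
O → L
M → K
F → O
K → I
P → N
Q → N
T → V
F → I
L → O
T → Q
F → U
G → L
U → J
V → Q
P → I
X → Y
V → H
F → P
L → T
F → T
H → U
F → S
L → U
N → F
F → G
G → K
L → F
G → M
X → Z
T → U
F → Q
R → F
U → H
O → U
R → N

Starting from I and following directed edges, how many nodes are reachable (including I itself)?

BFS from I visits: I, O, U, L, J, H, T, F, V, Q, M, S, P, G, N, K
Reachable nodes: 16 of 21 total.

16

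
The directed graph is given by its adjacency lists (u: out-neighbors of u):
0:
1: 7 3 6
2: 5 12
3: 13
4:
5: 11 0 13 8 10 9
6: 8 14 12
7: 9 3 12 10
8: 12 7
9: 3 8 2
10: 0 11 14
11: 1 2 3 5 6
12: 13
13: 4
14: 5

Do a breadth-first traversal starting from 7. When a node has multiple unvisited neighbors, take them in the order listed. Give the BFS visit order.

Visit 7; enqueue 9, 3, 12, 10 → queue [9, 3, 12, 10]
Visit 9; enqueue 8, 2 → queue [3, 12, 10, 8, 2]
Visit 3; enqueue 13 → queue [12, 10, 8, 2, 13]
Visit 12 → queue [10, 8, 2, 13]
Visit 10; enqueue 0, 11, 14 → queue [8, 2, 13, 0, 11, 14]
Visit 8 → queue [2, 13, 0, 11, 14]
Visit 2; enqueue 5 → queue [13, 0, 11, 14, 5]
Visit 13; enqueue 4 → queue [0, 11, 14, 5, 4]
Visit 0 → queue [11, 14, 5, 4]
Visit 11; enqueue 1, 6 → queue [14, 5, 4, 1, 6]
Visit 14 → queue [5, 4, 1, 6]
Visit 5 → queue [4, 1, 6]
Visit 4 → queue [1, 6]
Visit 1 → queue [6]
Visit 6 → queue []

7 → 9 → 3 → 12 → 10 → 8 → 2 → 13 → 0 → 11 → 14 → 5 → 4 → 1 → 6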